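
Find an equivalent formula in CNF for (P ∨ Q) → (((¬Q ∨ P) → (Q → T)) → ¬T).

(P ∨ Q) → (((¬Q ∨ P) → (Q → T)) → ¬T)
⇔ ¬(P ∨ Q) ∨ (((¬Q ∨ P) → (Q → T)) → ¬T)
⇔ ¬(P ∨ Q) ∨ ¬((¬Q ∨ P) → (Q → T)) ∨ ¬T
⇔ ¬(P ∨ Q) ∨ ¬(¬(¬Q ∨ P) ∨ (Q → T)) ∨ ¬T
⇔ ¬(P ∨ Q) ∨ ¬(¬(¬Q ∨ P) ∨ ¬Q ∨ T) ∨ ¬T
⇔ (¬P ∧ ¬Q) ∨ ¬(¬(¬Q ∨ P) ∨ ¬Q ∨ T) ∨ ¬T
⇔ (¬P ∧ ¬Q) ∨ (¬¬(¬Q ∨ P) ∧ ¬¬Q ∧ ¬T) ∨ ¬T
⇔ (¬P ∧ ¬Q) ∨ ((¬Q ∨ P) ∧ ¬¬Q ∧ ¬T) ∨ ¬T
⇔ (¬P ∧ ¬Q) ∨ ((¬Q ∨ P) ∧ Q ∧ ¬T) ∨ ¬T
⇔ (¬P ∨ ¬Q ∨ P ∨ ¬T) ∧ (¬P ∨ Q ∨ ¬T) ∧ (¬P ∨ ¬T ∨ ¬T) ∧ (¬Q ∨ ¬Q ∨ P ∨ ¬T) ∧ (¬Q ∨ Q ∨ ¬T) ∧ (¬Q ∨ ¬T ∨ ¬T)
⇔ (¬P ∨ ¬T) ∧ (¬Q ∨ ¬T)

(¬P ∨ ¬T) ∧ (¬Q ∨ ¬T)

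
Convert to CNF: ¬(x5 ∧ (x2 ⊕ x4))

(¬x5 ∨ ¬x2 ∨ x4) ∧ (¬x5 ∨ ¬x4 ∨ x2)

¬(x5 ∧ (x2 ⊕ x4))
≡ ¬(x5 ∧ (x2 ∨ x4) ∧ ¬(x2 ∧ x4))
≡ ¬x5 ∨ ¬(x2 ∨ x4) ∨ ¬¬(x2 ∧ x4)
≡ ¬x5 ∨ (¬x2 ∧ ¬x4) ∨ ¬¬(x2 ∧ x4)
≡ ¬x5 ∨ (¬x2 ∧ ¬x4) ∨ (x2 ∧ x4)
≡ (¬x5 ∨ ¬x2 ∨ x2) ∧ (¬x5 ∨ ¬x2 ∨ x4) ∧ (¬x5 ∨ ¬x4 ∨ x2) ∧ (¬x5 ∨ ¬x4 ∨ x4)
≡ (¬x5 ∨ ¬x2 ∨ x4) ∧ (¬x5 ∨ ¬x4 ∨ x2)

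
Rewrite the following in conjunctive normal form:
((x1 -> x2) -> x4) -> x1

((x1 -> x2) -> x4) -> x1
⇔ ~((x1 -> x2) -> x4) | x1   [eliminate ->]
⇔ ~(~(x1 -> x2) | x4) | x1   [eliminate ->]
⇔ ~(~(~x1 | x2) | x4) | x1   [eliminate ->]
⇔ (~~(~x1 | x2) & ~x4) | x1   [De Morgan]
⇔ ((~x1 | x2) & ~x4) | x1   [double negation]
⇔ (~x1 | x2 | x1) & (~x4 | x1)   [distribute | over &]
⇔ ~x4 | x1   [simplify]

~x4 | x1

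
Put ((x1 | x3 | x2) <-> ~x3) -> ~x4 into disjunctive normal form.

x3 | (~x3 & ~x1 & ~x2) | ~x4

((x1 | x3 | x2) <-> ~x3) -> ~x4
= ~((x1 | x3 | x2) <-> ~x3) | ~x4   [eliminate ->]
= ~(((x1 | x3 | x2) -> ~x3) & (~x3 -> (x1 | x3 | x2))) | ~x4   [eliminate <->]
= ~((~(x1 | x3 | x2) | ~x3) & (~x3 -> (x1 | x3 | x2))) | ~x4   [eliminate ->]
= ~((~(x1 | x3 | x2) | ~x3) & (~~x3 | x1 | x3 | x2)) | ~x4   [eliminate ->]
= ~(~(x1 | x3 | x2) | ~x3) | ~(~~x3 | x1 | x3 | x2) | ~x4   [De Morgan]
= (~~(x1 | x3 | x2) & ~~x3) | ~(~~x3 | x1 | x3 | x2) | ~x4   [De Morgan]
= ((x1 | x3 | x2) & ~~x3) | ~(~~x3 | x1 | x3 | x2) | ~x4   [double negation]
= ((x1 | x3 | x2) & x3) | ~(~~x3 | x1 | x3 | x2) | ~x4   [double negation]
= ((x1 | x3 | x2) & x3) | (~~~x3 & ~x1 & ~x3 & ~x2) | ~x4   [De Morgan]
= ((x1 | x3 | x2) & x3) | (~x3 & ~x1 & ~x3 & ~x2) | ~x4   [double negation]
= (x1 & x3) | (x3 & x3) | (x2 & x3) | (~x3 & ~x1 & ~x3 & ~x2) | ~x4   [distribute & over |]
= x3 | (~x3 & ~x1 & ~x2) | ~x4   [simplify]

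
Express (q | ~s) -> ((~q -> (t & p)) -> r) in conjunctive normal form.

(q | ~s) -> ((~q -> (t & p)) -> r)
≡ ~(q | ~s) | ((~q -> (t & p)) -> r)   [eliminate ->]
≡ ~(q | ~s) | ~(~q -> (t & p)) | r   [eliminate ->]
≡ ~(q | ~s) | ~(~~q | (t & p)) | r   [eliminate ->]
≡ (~q & ~~s) | ~(~~q | (t & p)) | r   [De Morgan]
≡ (~q & s) | ~(~~q | (t & p)) | r   [double negation]
≡ (~q & s) | (~~~q & ~(t & p)) | r   [De Morgan]
≡ (~q & s) | (~q & ~(t & p)) | r   [double negation]
≡ (~q & s) | (~q & (~t | ~p)) | r   [De Morgan]
≡ (~q | ~q | r) & (~q | ~t | ~p | r) & (s | ~q | r) & (s | ~t | ~p | r)   [distribute | over &]
≡ (~q | r) & (s | ~t | ~p | r)   [simplify]

(~q | r) & (s | ~t | ~p | r)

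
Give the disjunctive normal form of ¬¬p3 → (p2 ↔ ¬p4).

¬p3 ∨ (¬p2 ∧ p4) ∨ (¬p4 ∧ p2)

¬¬p3 → (p2 ↔ ¬p4)
= ¬¬¬p3 ∨ (p2 ↔ ¬p4)   — eliminate →
= ¬¬¬p3 ∨ ((p2 → ¬p4) ∧ (¬p4 → p2))   — eliminate ↔
= ¬¬¬p3 ∨ ((¬p2 ∨ ¬p4) ∧ (¬p4 → p2))   — eliminate →
= ¬¬¬p3 ∨ ((¬p2 ∨ ¬p4) ∧ (¬¬p4 ∨ p2))   — eliminate →
= ¬p3 ∨ ((¬p2 ∨ ¬p4) ∧ (¬¬p4 ∨ p2))   — double negation
= ¬p3 ∨ ((¬p2 ∨ ¬p4) ∧ (p4 ∨ p2))   — double negation
= ¬p3 ∨ (¬p2 ∧ p4) ∨ (¬p2 ∧ p2) ∨ (¬p4 ∧ p4) ∨ (¬p4 ∧ p2)   — distribute ∧ over ∨
= ¬p3 ∨ (¬p2 ∧ p4) ∨ (¬p4 ∧ p2)   — simplify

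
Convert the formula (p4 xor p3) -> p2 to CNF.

(p4 xor p3) -> p2
≡ ~(p4 xor p3) | p2   (eliminate ->)
≡ ~((p4 | p3) & ~(p4 & p3)) | p2   (expand xor)
≡ ~(p4 | p3) | ~~(p4 & p3) | p2   (De Morgan)
≡ (~p4 & ~p3) | ~~(p4 & p3) | p2   (De Morgan)
≡ (~p4 & ~p3) | (p4 & p3) | p2   (double negation)
≡ (~p4 | p4 | p2) & (~p4 | p3 | p2) & (~p3 | p4 | p2) & (~p3 | p3 | p2)   (distribute | over &)
≡ (~p4 | p3 | p2) & (~p3 | p4 | p2)   (simplify)

(~p4 | p3 | p2) & (~p3 | p4 | p2)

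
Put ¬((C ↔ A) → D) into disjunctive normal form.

¬C ∧ ¬A ∧ ¬D ∨ A ∧ C ∧ ¬D

¬((C ↔ A) → D)
= ¬(¬(C ↔ A) ∨ D)
= ¬(¬((C → A) ∧ (A → C)) ∨ D)
= ¬(¬((¬C ∨ A) ∧ (A → C)) ∨ D)
= ¬(¬((¬C ∨ A) ∧ (¬A ∨ C)) ∨ D)
= ¬¬((¬C ∨ A) ∧ (¬A ∨ C)) ∧ ¬D
= (¬C ∨ A) ∧ (¬A ∨ C) ∧ ¬D
= ¬C ∧ ¬A ∧ ¬D ∨ ¬C ∧ C ∧ ¬D ∨ A ∧ ¬A ∧ ¬D ∨ A ∧ C ∧ ¬D
= ¬C ∧ ¬A ∧ ¬D ∨ A ∧ C ∧ ¬D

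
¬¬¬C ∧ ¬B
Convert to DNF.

¬C ∧ ¬B

¬¬¬C ∧ ¬B
≡ ¬C ∧ ¬B   — double negation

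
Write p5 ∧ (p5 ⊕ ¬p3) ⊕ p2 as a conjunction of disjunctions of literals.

p5 ∧ (p5 ⊕ ¬p3) ⊕ p2
≡ (p5 ∧ (p5 ⊕ ¬p3) ∨ p2) ∧ ¬(p5 ∧ (p5 ⊕ ¬p3) ∧ p2)   [expand ⊕]
≡ (p5 ∧ (p5 ∨ ¬p3) ∧ ¬(p5 ∧ ¬p3) ∨ p2) ∧ ¬(p5 ∧ (p5 ⊕ ¬p3) ∧ p2)   [expand ⊕]
≡ (p5 ∧ (p5 ∨ ¬p3) ∧ ¬(p5 ∧ ¬p3) ∨ p2) ∧ ¬(p5 ∧ (p5 ∨ ¬p3) ∧ ¬(p5 ∧ ¬p3) ∧ p2)   [expand ⊕]
≡ (p5 ∧ (p5 ∨ ¬p3) ∧ (¬p5 ∨ ¬¬p3) ∨ p2) ∧ ¬(p5 ∧ (p5 ∨ ¬p3) ∧ ¬(p5 ∧ ¬p3) ∧ p2)   [De Morgan]
≡ (p5 ∧ (p5 ∨ ¬p3) ∧ (¬p5 ∨ p3) ∨ p2) ∧ ¬(p5 ∧ (p5 ∨ ¬p3) ∧ ¬(p5 ∧ ¬p3) ∧ p2)   [double negation]
≡ (p5 ∧ (p5 ∨ ¬p3) ∧ (¬p5 ∨ p3) ∨ p2) ∧ (¬p5 ∨ ¬(p5 ∨ ¬p3) ∨ ¬¬(p5 ∧ ¬p3) ∨ ¬p2)   [De Morgan]
≡ (p5 ∧ (p5 ∨ ¬p3) ∧ (¬p5 ∨ p3) ∨ p2) ∧ (¬p5 ∨ ¬p5 ∧ ¬¬p3 ∨ ¬¬(p5 ∧ ¬p3) ∨ ¬p2)   [De Morgan]
≡ (p5 ∧ (p5 ∨ ¬p3) ∧ (¬p5 ∨ p3) ∨ p2) ∧ (¬p5 ∨ ¬p5 ∧ p3 ∨ ¬¬(p5 ∧ ¬p3) ∨ ¬p2)   [double negation]
≡ (p5 ∧ (p5 ∨ ¬p3) ∧ (¬p5 ∨ p3) ∨ p2) ∧ (¬p5 ∨ ¬p5 ∧ p3 ∨ p5 ∧ ¬p3 ∨ ¬p2)   [double negation]
≡ (p5 ∨ p2) ∧ (p5 ∨ ¬p3 ∨ p2) ∧ (¬p5 ∨ p3 ∨ p2) ∧ (¬p5 ∨ ¬p5 ∨ p5 ∨ ¬p2) ∧ (¬p5 ∨ ¬p5 ∨ ¬p3 ∨ ¬p2) ∧ (¬p5 ∨ p3 ∨ p5 ∨ ¬p2) ∧ (¬p5 ∨ p3 ∨ ¬p3 ∨ ¬p2)   [distribute ∨ over ∧]
≡ (p5 ∨ p2) ∧ (¬p5 ∨ p3 ∨ p2) ∧ (¬p5 ∨ ¬p3 ∨ ¬p2)   [simplify]

(p5 ∨ p2) ∧ (¬p5 ∨ p3 ∨ p2) ∧ (¬p5 ∨ ¬p3 ∨ ¬p2)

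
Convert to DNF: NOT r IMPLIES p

r OR p

NOT r IMPLIES p
⇔ NOT NOT r OR p   — eliminate IMPLIES
⇔ r OR p   — double negation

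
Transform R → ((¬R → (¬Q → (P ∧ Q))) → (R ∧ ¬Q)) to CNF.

¬R ∨ ¬Q

R → ((¬R → (¬Q → (P ∧ Q))) → (R ∧ ¬Q))
⇔ ¬R ∨ ((¬R → (¬Q → (P ∧ Q))) → (R ∧ ¬Q))   [eliminate →]
⇔ ¬R ∨ ¬(¬R → (¬Q → (P ∧ Q))) ∨ (R ∧ ¬Q)   [eliminate →]
⇔ ¬R ∨ ¬(¬¬R ∨ (¬Q → (P ∧ Q))) ∨ (R ∧ ¬Q)   [eliminate →]
⇔ ¬R ∨ ¬(¬¬R ∨ ¬¬Q ∨ (P ∧ Q)) ∨ (R ∧ ¬Q)   [eliminate →]
⇔ ¬R ∨ (¬¬¬R ∧ ¬¬¬Q ∧ ¬(P ∧ Q)) ∨ (R ∧ ¬Q)   [De Morgan]
⇔ ¬R ∨ (¬R ∧ ¬¬¬Q ∧ ¬(P ∧ Q)) ∨ (R ∧ ¬Q)   [double negation]
⇔ ¬R ∨ (¬R ∧ ¬Q ∧ ¬(P ∧ Q)) ∨ (R ∧ ¬Q)   [double negation]
⇔ ¬R ∨ (¬R ∧ ¬Q ∧ (¬P ∨ ¬Q)) ∨ (R ∧ ¬Q)   [De Morgan]
⇔ (¬R ∨ ¬R ∨ R) ∧ (¬R ∨ ¬R ∨ ¬Q) ∧ (¬R ∨ ¬Q ∨ R) ∧ (¬R ∨ ¬Q ∨ ¬Q) ∧ (¬R ∨ ¬P ∨ ¬Q ∨ R) ∧ (¬R ∨ ¬P ∨ ¬Q ∨ ¬Q)   [distribute ∨ over ∧]
⇔ ¬R ∨ ¬Q   [simplify]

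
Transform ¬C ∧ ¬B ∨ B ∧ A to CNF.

(¬C ∨ B) ∧ (¬C ∨ A) ∧ (¬B ∨ A)

¬C ∧ ¬B ∨ B ∧ A
= (¬C ∨ B) ∧ (¬C ∨ A) ∧ (¬B ∨ B) ∧ (¬B ∨ A)   (distribute ∨ over ∧)
= (¬C ∨ B) ∧ (¬C ∨ A) ∧ (¬B ∨ A)   (simplify)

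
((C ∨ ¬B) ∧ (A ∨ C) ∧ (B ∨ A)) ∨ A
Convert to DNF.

(C ∧ B) ∨ A

((C ∨ ¬B) ∧ (A ∨ C) ∧ (B ∨ A)) ∨ A
= (C ∧ A ∧ B) ∨ (C ∧ A ∧ A) ∨ (C ∧ C ∧ B) ∨ (C ∧ C ∧ A) ∨ (¬B ∧ A ∧ B) ∨ (¬B ∧ A ∧ A) ∨ (¬B ∧ C ∧ B) ∨ (¬B ∧ C ∧ A) ∨ A   [distribute ∧ over ∨]
= (C ∧ B) ∨ A   [simplify]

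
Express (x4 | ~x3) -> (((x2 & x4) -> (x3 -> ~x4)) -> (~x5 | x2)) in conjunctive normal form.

(x4 | ~x3) -> (((x2 & x4) -> (x3 -> ~x4)) -> (~x5 | x2))
≡ ~(x4 | ~x3) | (((x2 & x4) -> (x3 -> ~x4)) -> (~x5 | x2))   (eliminate ->)
≡ ~(x4 | ~x3) | ~((x2 & x4) -> (x3 -> ~x4)) | ~x5 | x2   (eliminate ->)
≡ ~(x4 | ~x3) | ~(~(x2 & x4) | (x3 -> ~x4)) | ~x5 | x2   (eliminate ->)
≡ ~(x4 | ~x3) | ~(~(x2 & x4) | ~x3 | ~x4) | ~x5 | x2   (eliminate ->)
≡ (~x4 & ~~x3) | ~(~(x2 & x4) | ~x3 | ~x4) | ~x5 | x2   (De Morgan)
≡ (~x4 & x3) | ~(~(x2 & x4) | ~x3 | ~x4) | ~x5 | x2   (double negation)
≡ (~x4 & x3) | (~~(x2 & x4) & ~~x3 & ~~x4) | ~x5 | x2   (De Morgan)
≡ (~x4 & x3) | (x2 & x4 & ~~x3 & ~~x4) | ~x5 | x2   (double negation)
≡ (~x4 & x3) | (x2 & x4 & x3 & ~~x4) | ~x5 | x2   (double negation)
≡ (~x4 & x3) | (x2 & x4 & x3 & x4) | ~x5 | x2   (double negation)
≡ (~x4 | x2 | ~x5 | x2) & (~x4 | x4 | ~x5 | x2) & (~x4 | x3 | ~x5 | x2) & (~x4 | x4 | ~x5 | x2) & (x3 | x2 | ~x5 | x2) & (x3 | x4 | ~x5 | x2) & (x3 | x3 | ~x5 | x2) & (x3 | x4 | ~x5 | x2)   (distribute | over &)
≡ (~x4 | x2 | ~x5) & (x3 | x2 | ~x5)   (simplify)

(~x4 | x2 | ~x5) & (x3 | x2 | ~x5)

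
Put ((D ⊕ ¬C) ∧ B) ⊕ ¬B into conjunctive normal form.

((D ⊕ ¬C) ∧ B) ⊕ ¬B
≡ (((D ⊕ ¬C) ∧ B) ∨ ¬B) ∧ ¬((D ⊕ ¬C) ∧ B ∧ ¬B)   (expand ⊕)
≡ (((D ∨ ¬C) ∧ ¬(D ∧ ¬C) ∧ B) ∨ ¬B) ∧ ¬((D ⊕ ¬C) ∧ B ∧ ¬B)   (expand ⊕)
≡ (((D ∨ ¬C) ∧ ¬(D ∧ ¬C) ∧ B) ∨ ¬B) ∧ ¬((D ∨ ¬C) ∧ ¬(D ∧ ¬C) ∧ B ∧ ¬B)   (expand ⊕)
≡ (((D ∨ ¬C) ∧ (¬D ∨ ¬¬C) ∧ B) ∨ ¬B) ∧ ¬((D ∨ ¬C) ∧ ¬(D ∧ ¬C) ∧ B ∧ ¬B)   (De Morgan)
≡ (((D ∨ ¬C) ∧ (¬D ∨ C) ∧ B) ∨ ¬B) ∧ ¬((D ∨ ¬C) ∧ ¬(D ∧ ¬C) ∧ B ∧ ¬B)   (double negation)
≡ (((D ∨ ¬C) ∧ (¬D ∨ C) ∧ B) ∨ ¬B) ∧ (¬(D ∨ ¬C) ∨ ¬¬(D ∧ ¬C) ∨ ¬B ∨ ¬¬B)   (De Morgan)
≡ (((D ∨ ¬C) ∧ (¬D ∨ C) ∧ B) ∨ ¬B) ∧ ((¬D ∧ ¬¬C) ∨ ¬¬(D ∧ ¬C) ∨ ¬B ∨ ¬¬B)   (De Morgan)
≡ (((D ∨ ¬C) ∧ (¬D ∨ C) ∧ B) ∨ ¬B) ∧ ((¬D ∧ C) ∨ ¬¬(D ∧ ¬C) ∨ ¬B ∨ ¬¬B)   (double negation)
≡ (((D ∨ ¬C) ∧ (¬D ∨ C) ∧ B) ∨ ¬B) ∧ ((¬D ∧ C) ∨ (D ∧ ¬C) ∨ ¬B ∨ ¬¬B)   (double negation)
≡ (((D ∨ ¬C) ∧ (¬D ∨ C) ∧ B) ∨ ¬B) ∧ ((¬D ∧ C) ∨ (D ∧ ¬C) ∨ ¬B ∨ B)   (double negation)
≡ (D ∨ ¬C ∨ ¬B) ∧ (¬D ∨ C ∨ ¬B) ∧ (B ∨ ¬B) ∧ (¬D ∨ D ∨ ¬B ∨ B) ∧ (¬D ∨ ¬C ∨ ¬B ∨ B) ∧ (C ∨ D ∨ ¬B ∨ B) ∧ (C ∨ ¬C ∨ ¬B ∨ B)   (distribute ∨ over ∧)
≡ (D ∨ ¬C ∨ ¬B) ∧ (¬D ∨ C ∨ ¬B)   (simplify)

(D ∨ ¬C ∨ ¬B) ∧ (¬D ∨ C ∨ ¬B)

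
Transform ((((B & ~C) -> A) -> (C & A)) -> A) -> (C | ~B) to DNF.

((((B & ~C) -> A) -> (C & A)) -> A) -> (C | ~B)
≡ ~((((B & ~C) -> A) -> (C & A)) -> A) | C | ~B   [eliminate ->]
≡ ~(~(((B & ~C) -> A) -> (C & A)) | A) | C | ~B   [eliminate ->]
≡ ~(~(~((B & ~C) -> A) | (C & A)) | A) | C | ~B   [eliminate ->]
≡ ~(~(~(~(B & ~C) | A) | (C & A)) | A) | C | ~B   [eliminate ->]
≡ (~~(~(~(B & ~C) | A) | (C & A)) & ~A) | C | ~B   [De Morgan]
≡ ((~(~(B & ~C) | A) | (C & A)) & ~A) | C | ~B   [double negation]
≡ (((~~(B & ~C) & ~A) | (C & A)) & ~A) | C | ~B   [De Morgan]
≡ (((B & ~C & ~A) | (C & A)) & ~A) | C | ~B   [double negation]
≡ (B & ~C & ~A & ~A) | (C & A & ~A) | C | ~B   [distribute & over |]
≡ (B & ~C & ~A) | C | ~B   [simplify]

(B & ~C & ~A) | C | ~B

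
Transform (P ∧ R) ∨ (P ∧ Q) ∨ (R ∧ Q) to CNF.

(P ∨ R) ∧ (P ∨ Q) ∧ (R ∨ Q)

(P ∧ R) ∨ (P ∧ Q) ∨ (R ∧ Q)
≡ (P ∨ P ∨ R) ∧ (P ∨ P ∨ Q) ∧ (P ∨ Q ∨ R) ∧ (P ∨ Q ∨ Q) ∧ (R ∨ P ∨ R) ∧ (R ∨ P ∨ Q) ∧ (R ∨ Q ∨ R) ∧ (R ∨ Q ∨ Q)   — distribute ∨ over ∧
≡ (P ∨ R) ∧ (P ∨ Q) ∧ (R ∨ Q)   — simplify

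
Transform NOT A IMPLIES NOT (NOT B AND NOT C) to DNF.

NOT A IMPLIES NOT (NOT B AND NOT C)
≡ NOT NOT A OR NOT (NOT B AND NOT C)   (eliminate IMPLIES)
≡ A OR NOT (NOT B AND NOT C)   (double negation)
≡ A OR NOT NOT B OR NOT NOT C   (De Morgan)
≡ A OR B OR NOT NOT C   (double negation)
≡ A OR B OR C   (double negation)

A OR B OR C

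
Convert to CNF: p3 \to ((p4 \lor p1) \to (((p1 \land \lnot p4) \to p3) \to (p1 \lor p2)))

\lnot p3 \lor \lnot p4 \lor p1 \lor p2

p3 \to ((p4 \lor p1) \to (((p1 \land \lnot p4) \to p3) \to (p1 \lor p2)))
⇔ \lnot p3 \lor ((p4 \lor p1) \to (((p1 \land \lnot p4) \to p3) \to (p1 \lor p2)))   [eliminate \to]
⇔ \lnot p3 \lor \lnot (p4 \lor p1) \lor (((p1 \land \lnot p4) \to p3) \to (p1 \lor p2))   [eliminate \to]
⇔ \lnot p3 \lor \lnot (p4 \lor p1) \lor \lnot ((p1 \land \lnot p4) \to p3) \lor p1 \lor p2   [eliminate \to]
⇔ \lnot p3 \lor \lnot (p4 \lor p1) \lor \lnot (\lnot (p1 \land \lnot p4) \lor p3) \lor p1 \lor p2   [eliminate \to]
⇔ \lnot p3 \lor (\lnot p4 \land \lnot p1) \lor \lnot (\lnot (p1 \land \lnot p4) \lor p3) \lor p1 \lor p2   [De Morgan]
⇔ \lnot p3 \lor (\lnot p4 \land \lnot p1) \lor (\lnot \lnot (p1 \land \lnot p4) \land \lnot p3) \lor p1 \lor p2   [De Morgan]
⇔ \lnot p3 \lor (\lnot p4 \land \lnot p1) \lor (p1 \land \lnot p4 \land \lnot p3) \lor p1 \lor p2   [double negation]
⇔ (\lnot p3 \lor \lnot p4 \lor p1 \lor p1 \lor p2) \land (\lnot p3 \lor \lnot p4 \lor \lnot p4 \lor p1 \lor p2) \land (\lnot p3 \lor \lnot p4 \lor \lnot p3 \lor p1 \lor p2) \land (\lnot p3 \lor \lnot p1 \lor p1 \lor p1 \lor p2) \land (\lnot p3 \lor \lnot p1 \lor \lnot p4 \lor p1 \lor p2) \land (\lnot p3 \lor \lnot p1 \lor \lnot p3 \lor p1 \lor p2)   [distribute \lor over \land]
⇔ \lnot p3 \lor \lnot p4 \lor p1 \lor p2   [simplify]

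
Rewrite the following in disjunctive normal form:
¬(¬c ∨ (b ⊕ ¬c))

c ∧ ¬b

¬(¬c ∨ (b ⊕ ¬c))
⇔ ¬(¬c ∨ (b ∧ ¬¬c) ∨ (¬b ∧ ¬c))   [expand ⊕]
⇔ ¬¬c ∧ ¬(b ∧ ¬¬c) ∧ ¬(¬b ∧ ¬c)   [De Morgan]
⇔ c ∧ ¬(b ∧ ¬¬c) ∧ ¬(¬b ∧ ¬c)   [double negation]
⇔ c ∧ (¬b ∨ ¬¬¬c) ∧ ¬(¬b ∧ ¬c)   [De Morgan]
⇔ c ∧ (¬b ∨ ¬c) ∧ ¬(¬b ∧ ¬c)   [double negation]
⇔ c ∧ (¬b ∨ ¬c) ∧ (¬¬b ∨ ¬¬c)   [De Morgan]
⇔ c ∧ (¬b ∨ ¬c) ∧ (b ∨ ¬¬c)   [double negation]
⇔ c ∧ (¬b ∨ ¬c) ∧ (b ∨ c)   [double negation]
⇔ (c ∧ ¬b ∧ b) ∨ (c ∧ ¬b ∧ c) ∨ (c ∧ ¬c ∧ b) ∨ (c ∧ ¬c ∧ c)   [distribute ∧ over ∨]
⇔ c ∧ ¬b   [simplify]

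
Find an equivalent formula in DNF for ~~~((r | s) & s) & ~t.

~~~((r | s) & s) & ~t
⇔ ~((r | s) & s) & ~t   — double negation
⇔ (~(r | s) | ~s) & ~t   — De Morgan
⇔ ((~r & ~s) | ~s) & ~t   — De Morgan
⇔ (~r & ~s & ~t) | (~s & ~t)   — distribute & over |
⇔ ~s & ~t   — simplify

~s & ~t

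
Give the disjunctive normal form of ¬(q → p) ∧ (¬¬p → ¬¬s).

¬(q → p) ∧ (¬¬p → ¬¬s)
= ¬(¬q ∨ p) ∧ (¬¬p → ¬¬s)   — eliminate →
= ¬(¬q ∨ p) ∧ (¬¬¬p ∨ ¬¬s)   — eliminate →
= ¬¬q ∧ ¬p ∧ (¬¬¬p ∨ ¬¬s)   — De Morgan
= q ∧ ¬p ∧ (¬¬¬p ∨ ¬¬s)   — double negation
= q ∧ ¬p ∧ (¬p ∨ ¬¬s)   — double negation
= q ∧ ¬p ∧ (¬p ∨ s)   — double negation
= (q ∧ ¬p ∧ ¬p) ∨ (q ∧ ¬p ∧ s)   — distribute ∧ over ∨
= q ∧ ¬p   — simplify

q ∧ ¬p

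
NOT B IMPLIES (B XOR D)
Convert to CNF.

NOT B IMPLIES (B XOR D)
≡ NOT NOT B OR (B XOR D)   — eliminate IMPLIES
≡ NOT NOT B OR ((B OR D) AND NOT (B AND D))   — expand XOR
≡ B OR ((B OR D) AND NOT (B AND D))   — double negation
≡ B OR ((B OR D) AND (NOT B OR NOT D))   — De Morgan
≡ (B OR B OR D) AND (B OR NOT B OR NOT D)   — distribute OR over AND
≡ B OR D   — simplify

B OR D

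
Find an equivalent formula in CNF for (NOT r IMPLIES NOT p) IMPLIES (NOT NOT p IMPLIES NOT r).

(NOT r IMPLIES NOT p) IMPLIES (NOT NOT p IMPLIES NOT r)
≡ NOT (NOT r IMPLIES NOT p) OR (NOT NOT p IMPLIES NOT r)
≡ NOT (NOT NOT r OR NOT p) OR (NOT NOT p IMPLIES NOT r)
≡ NOT (NOT NOT r OR NOT p) OR NOT NOT NOT p OR NOT r
≡ (NOT NOT NOT r AND NOT NOT p) OR NOT NOT NOT p OR NOT r
≡ (NOT r AND NOT NOT p) OR NOT NOT NOT p OR NOT r
≡ (NOT r AND p) OR NOT NOT NOT p OR NOT r
≡ (NOT r AND p) OR NOT p OR NOT r
≡ (NOT r OR NOT p OR NOT r) AND (p OR NOT p OR NOT r)
≡ NOT r OR NOT p

NOT r OR NOT p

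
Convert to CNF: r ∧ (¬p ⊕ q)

r ∧ (¬p ∨ q) ∧ (p ∨ ¬q)

r ∧ (¬p ⊕ q)
≡ r ∧ (¬p ∨ q) ∧ ¬(¬p ∧ q)   — expand ⊕
≡ r ∧ (¬p ∨ q) ∧ (¬¬p ∨ ¬q)   — De Morgan
≡ r ∧ (¬p ∨ q) ∧ (p ∨ ¬q)   — double negation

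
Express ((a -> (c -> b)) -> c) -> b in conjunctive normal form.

((a -> (c -> b)) -> c) -> b
⇔ ~((a -> (c -> b)) -> c) | b   — eliminate ->
⇔ ~(~(a -> (c -> b)) | c) | b   — eliminate ->
⇔ ~(~(~a | (c -> b)) | c) | b   — eliminate ->
⇔ ~(~(~a | ~c | b) | c) | b   — eliminate ->
⇔ (~~(~a | ~c | b) & ~c) | b   — De Morgan
⇔ ((~a | ~c | b) & ~c) | b   — double negation
⇔ (~a | ~c | b | b) & (~c | b)   — distribute | over &
⇔ ~c | b   — simplify

~c | b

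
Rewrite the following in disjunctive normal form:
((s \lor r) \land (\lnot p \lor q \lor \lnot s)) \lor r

((s \lor r) \land (\lnot p \lor q \lor \lnot s)) \lor r
≡ (s \land \lnot p) \lor (s \land q) \lor (s \land \lnot s) \lor (r \land \lnot p) \lor (r \land q) \lor (r \land \lnot s) \lor r   [distribute \land over \lor]
≡ (s \land \lnot p) \lor (s \land q) \lor r   [simplify]

(s \land \lnot p) \lor (s \land q) \lor r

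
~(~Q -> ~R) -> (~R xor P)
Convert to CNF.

~(~Q -> ~R) -> (~R xor P)
= ~~(~Q -> ~R) | (~R xor P)   [eliminate ->]
= ~~(~~Q | ~R) | (~R xor P)   [eliminate ->]
= ~~(~~Q | ~R) | ((~R | P) & ~(~R & P))   [expand xor]
= ~~Q | ~R | ((~R | P) & ~(~R & P))   [double negation]
= Q | ~R | ((~R | P) & ~(~R & P))   [double negation]
= Q | ~R | ((~R | P) & (~~R | ~P))   [De Morgan]
= Q | ~R | ((~R | P) & (R | ~P))   [double negation]
= (Q | ~R | ~R | P) & (Q | ~R | R | ~P)   [distribute | over &]
= Q | ~R | P   [simplify]

Q | ~R | P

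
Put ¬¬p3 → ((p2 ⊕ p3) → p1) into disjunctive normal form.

¬¬p3 → ((p2 ⊕ p3) → p1)
≡ ¬¬¬p3 ∨ ((p2 ⊕ p3) → p1)
≡ ¬¬¬p3 ∨ ¬(p2 ⊕ p3) ∨ p1
≡ ¬¬¬p3 ∨ ¬((p2 ∧ ¬p3) ∨ (¬p2 ∧ p3)) ∨ p1
≡ ¬p3 ∨ ¬((p2 ∧ ¬p3) ∨ (¬p2 ∧ p3)) ∨ p1
≡ ¬p3 ∨ (¬(p2 ∧ ¬p3) ∧ ¬(¬p2 ∧ p3)) ∨ p1
≡ ¬p3 ∨ ((¬p2 ∨ ¬¬p3) ∧ ¬(¬p2 ∧ p3)) ∨ p1
≡ ¬p3 ∨ ((¬p2 ∨ p3) ∧ ¬(¬p2 ∧ p3)) ∨ p1
≡ ¬p3 ∨ ((¬p2 ∨ p3) ∧ (¬¬p2 ∨ ¬p3)) ∨ p1
≡ ¬p3 ∨ ((¬p2 ∨ p3) ∧ (p2 ∨ ¬p3)) ∨ p1
≡ ¬p3 ∨ (¬p2 ∧ p2) ∨ (¬p2 ∧ ¬p3) ∨ (p3 ∧ p2) ∨ (p3 ∧ ¬p3) ∨ p1
≡ ¬p3 ∨ (p3 ∧ p2) ∨ p1

¬p3 ∨ (p3 ∧ p2) ∨ p1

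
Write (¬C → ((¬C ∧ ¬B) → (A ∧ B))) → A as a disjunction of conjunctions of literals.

(¬C ∧ ¬B) ∨ A

(¬C → ((¬C ∧ ¬B) → (A ∧ B))) → A
≡ ¬(¬C → ((¬C ∧ ¬B) → (A ∧ B))) ∨ A   — eliminate →
≡ ¬(¬¬C ∨ ((¬C ∧ ¬B) → (A ∧ B))) ∨ A   — eliminate →
≡ ¬(¬¬C ∨ ¬(¬C ∧ ¬B) ∨ (A ∧ B)) ∨ A   — eliminate →
≡ (¬¬¬C ∧ ¬¬(¬C ∧ ¬B) ∧ ¬(A ∧ B)) ∨ A   — De Morgan
≡ (¬C ∧ ¬¬(¬C ∧ ¬B) ∧ ¬(A ∧ B)) ∨ A   — double negation
≡ (¬C ∧ ¬C ∧ ¬B ∧ ¬(A ∧ B)) ∨ A   — double negation
≡ (¬C ∧ ¬C ∧ ¬B ∧ (¬A ∨ ¬B)) ∨ A   — De Morgan
≡ (¬C ∧ ¬C ∧ ¬B ∧ ¬A) ∨ (¬C ∧ ¬C ∧ ¬B ∧ ¬B) ∨ A   — distribute ∧ over ∨
≡ (¬C ∧ ¬B) ∨ A   — simplify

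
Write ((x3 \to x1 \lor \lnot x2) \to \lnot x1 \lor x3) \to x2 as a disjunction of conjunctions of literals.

((x3 \to x1 \lor \lnot x2) \to \lnot x1 \lor x3) \to x2
= \lnot ((x3 \to x1 \lor \lnot x2) \to \lnot x1 \lor x3) \lor x2
= \lnot (\lnot (x3 \to x1 \lor \lnot x2) \lor \lnot x1 \lor x3) \lor x2
= \lnot (\lnot (\lnot x3 \lor x1 \lor \lnot x2) \lor \lnot x1 \lor x3) \lor x2
= \lnot \lnot (\lnot x3 \lor x1 \lor \lnot x2) \land \lnot \lnot x1 \land \lnot x3 \lor x2
= (\lnot x3 \lor x1 \lor \lnot x2) \land \lnot \lnot x1 \land \lnot x3 \lor x2
= (\lnot x3 \lor x1 \lor \lnot x2) \land x1 \land \lnot x3 \lor x2
= \lnot x3 \land x1 \land \lnot x3 \lor x1 \land x1 \land \lnot x3 \lor \lnot x2 \land x1 \land \lnot x3 \lor x2
= \lnot x3 \land x1 \lor x2

\lnot x3 \land x1 \lor x2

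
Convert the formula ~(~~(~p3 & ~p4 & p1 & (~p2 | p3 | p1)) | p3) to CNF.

(p3 | p4 | ~p1) & ~p3

~(~~(~p3 & ~p4 & p1 & (~p2 | p3 | p1)) | p3)
≡ ~~~(~p3 & ~p4 & p1 & (~p2 | p3 | p1)) & ~p3   (De Morgan)
≡ ~(~p3 & ~p4 & p1 & (~p2 | p3 | p1)) & ~p3   (double negation)
≡ (~~p3 | ~~p4 | ~p1 | ~(~p2 | p3 | p1)) & ~p3   (De Morgan)
≡ (p3 | ~~p4 | ~p1 | ~(~p2 | p3 | p1)) & ~p3   (double negation)
≡ (p3 | p4 | ~p1 | ~(~p2 | p3 | p1)) & ~p3   (double negation)
≡ (p3 | p4 | ~p1 | (~~p2 & ~p3 & ~p1)) & ~p3   (De Morgan)
≡ (p3 | p4 | ~p1 | (p2 & ~p3 & ~p1)) & ~p3   (double negation)
≡ (p3 | p4 | ~p1 | p2) & (p3 | p4 | ~p1 | ~p3) & (p3 | p4 | ~p1 | ~p1) & ~p3   (distribute | over &)
≡ (p3 | p4 | ~p1) & ~p3   (simplify)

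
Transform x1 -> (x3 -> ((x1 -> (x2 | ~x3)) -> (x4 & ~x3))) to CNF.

x1 -> (x3 -> ((x1 -> (x2 | ~x3)) -> (x4 & ~x3)))
= ~x1 | (x3 -> ((x1 -> (x2 | ~x3)) -> (x4 & ~x3)))   (eliminate ->)
= ~x1 | ~x3 | ((x1 -> (x2 | ~x3)) -> (x4 & ~x3))   (eliminate ->)
= ~x1 | ~x3 | ~(x1 -> (x2 | ~x3)) | (x4 & ~x3)   (eliminate ->)
= ~x1 | ~x3 | ~(~x1 | x2 | ~x3) | (x4 & ~x3)   (eliminate ->)
= ~x1 | ~x3 | (~~x1 & ~x2 & ~~x3) | (x4 & ~x3)   (De Morgan)
= ~x1 | ~x3 | (x1 & ~x2 & ~~x3) | (x4 & ~x3)   (double negation)
= ~x1 | ~x3 | (x1 & ~x2 & x3) | (x4 & ~x3)   (double negation)
= (~x1 | ~x3 | x1 | x4) & (~x1 | ~x3 | x1 | ~x3) & (~x1 | ~x3 | ~x2 | x4) & (~x1 | ~x3 | ~x2 | ~x3) & (~x1 | ~x3 | x3 | x4) & (~x1 | ~x3 | x3 | ~x3)   (distribute | over &)
= ~x1 | ~x3 | ~x2   (simplify)

~x1 | ~x3 | ~x2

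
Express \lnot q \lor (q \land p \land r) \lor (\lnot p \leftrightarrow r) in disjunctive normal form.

\lnot q \lor (q \land p \land r) \lor (\lnot p \leftrightarrow r)
⇔ \lnot q \lor (q \land p \land r) \lor ((\lnot p \to r) \land (r \to \lnot p))   — eliminate \leftrightarrow
⇔ \lnot q \lor (q \land p \land r) \lor ((\lnot \lnot p \lor r) \land (r \to \lnot p))   — eliminate \to
⇔ \lnot q \lor (q \land p \land r) \lor ((\lnot \lnot p \lor r) \land (\lnot r \lor \lnot p))   — eliminate \to
⇔ \lnot q \lor (q \land p \land r) \lor ((p \lor r) \land (\lnot r \lor \lnot p))   — double negation
⇔ \lnot q \lor (q \land p \land r) \lor (p \land \lnot r) \lor (p \land \lnot p) \lor (r \land \lnot r) \lor (r \land \lnot p)   — distribute \land over \lor
⇔ \lnot q \lor (q \land p \land r) \lor (p \land \lnot r) \lor (r \land \lnot p)   — simplify

\lnot q \lor (q \land p \land r) \lor (p \land \lnot r) \lor (r \land \lnot p)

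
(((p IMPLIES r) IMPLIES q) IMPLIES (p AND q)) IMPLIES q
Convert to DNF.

(p AND NOT r AND NOT q) OR q

(((p IMPLIES r) IMPLIES q) IMPLIES (p AND q)) IMPLIES q
≡ NOT (((p IMPLIES r) IMPLIES q) IMPLIES (p AND q)) OR q   [eliminate IMPLIES]
≡ NOT (NOT ((p IMPLIES r) IMPLIES q) OR (p AND q)) OR q   [eliminate IMPLIES]
≡ NOT (NOT (NOT (p IMPLIES r) OR q) OR (p AND q)) OR q   [eliminate IMPLIES]
≡ NOT (NOT (NOT (NOT p OR r) OR q) OR (p AND q)) OR q   [eliminate IMPLIES]
≡ (NOT NOT (NOT (NOT p OR r) OR q) AND NOT (p AND q)) OR q   [De Morgan]
≡ ((NOT (NOT p OR r) OR q) AND NOT (p AND q)) OR q   [double negation]
≡ (((NOT NOT p AND NOT r) OR q) AND NOT (p AND q)) OR q   [De Morgan]
≡ (((p AND NOT r) OR q) AND NOT (p AND q)) OR q   [double negation]
≡ (((p AND NOT r) OR q) AND (NOT p OR NOT q)) OR q   [De Morgan]
≡ (p AND NOT r AND NOT p) OR (p AND NOT r AND NOT q) OR (q AND NOT p) OR (q AND NOT q) OR q   [distribute AND over OR]
≡ (p AND NOT r AND NOT q) OR q   [simplify]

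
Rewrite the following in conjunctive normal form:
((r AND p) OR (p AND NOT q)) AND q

(r OR NOT q) AND p AND q

((r AND p) OR (p AND NOT q)) AND q
≡ (r OR p) AND (r OR NOT q) AND (p OR p) AND (p OR NOT q) AND q   [distribute OR over AND]
≡ (r OR NOT q) AND p AND q   [simplify]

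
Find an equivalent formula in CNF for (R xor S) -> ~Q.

(R xor S) -> ~Q
≡ ~(R xor S) | ~Q   (eliminate ->)
≡ ~((R | S) & ~(R & S)) | ~Q   (expand xor)
≡ ~(R | S) | ~~(R & S) | ~Q   (De Morgan)
≡ (~R & ~S) | ~~(R & S) | ~Q   (De Morgan)
≡ (~R & ~S) | (R & S) | ~Q   (double negation)
≡ (~R | R | ~Q) & (~R | S | ~Q) & (~S | R | ~Q) & (~S | S | ~Q)   (distribute | over &)
≡ (~R | S | ~Q) & (~S | R | ~Q)   (simplify)

(~R | S | ~Q) & (~S | R | ~Q)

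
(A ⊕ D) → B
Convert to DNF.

(¬A ∧ ¬D) ∨ (D ∧ A) ∨ B

(A ⊕ D) → B
≡ ¬(A ⊕ D) ∨ B   (eliminate →)
≡ ¬((A ∧ ¬D) ∨ (¬A ∧ D)) ∨ B   (expand ⊕)
≡ (¬(A ∧ ¬D) ∧ ¬(¬A ∧ D)) ∨ B   (De Morgan)
≡ ((¬A ∨ ¬¬D) ∧ ¬(¬A ∧ D)) ∨ B   (De Morgan)
≡ ((¬A ∨ D) ∧ ¬(¬A ∧ D)) ∨ B   (double negation)
≡ ((¬A ∨ D) ∧ (¬¬A ∨ ¬D)) ∨ B   (De Morgan)
≡ ((¬A ∨ D) ∧ (A ∨ ¬D)) ∨ B   (double negation)
≡ (¬A ∧ A) ∨ (¬A ∧ ¬D) ∨ (D ∧ A) ∨ (D ∧ ¬D) ∨ B   (distribute ∧ over ∨)
≡ (¬A ∧ ¬D) ∨ (D ∧ A) ∨ B   (simplify)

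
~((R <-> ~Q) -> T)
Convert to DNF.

(~R & Q & ~T) | (~Q & R & ~T)

~((R <-> ~Q) -> T)
⇔ ~(~(R <-> ~Q) | T)   — eliminate ->
⇔ ~(~((R -> ~Q) & (~Q -> R)) | T)   — eliminate <->
⇔ ~(~((~R | ~Q) & (~Q -> R)) | T)   — eliminate ->
⇔ ~(~((~R | ~Q) & (~~Q | R)) | T)   — eliminate ->
⇔ ~~((~R | ~Q) & (~~Q | R)) & ~T   — De Morgan
⇔ (~R | ~Q) & (~~Q | R) & ~T   — double negation
⇔ (~R | ~Q) & (Q | R) & ~T   — double negation
⇔ (~R & Q & ~T) | (~R & R & ~T) | (~Q & Q & ~T) | (~Q & R & ~T)   — distribute & over |
⇔ (~R & Q & ~T) | (~Q & R & ~T)   — simplify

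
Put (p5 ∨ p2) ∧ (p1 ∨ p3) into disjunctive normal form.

(p5 ∨ p2) ∧ (p1 ∨ p3)
= (p5 ∧ p1) ∨ (p5 ∧ p3) ∨ (p2 ∧ p1) ∨ (p2 ∧ p3)

(p5 ∧ p1) ∨ (p5 ∧ p3) ∨ (p2 ∧ p1) ∨ (p2 ∧ p3)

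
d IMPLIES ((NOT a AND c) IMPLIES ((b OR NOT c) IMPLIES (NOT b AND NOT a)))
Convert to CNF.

d IMPLIES ((NOT a AND c) IMPLIES ((b OR NOT c) IMPLIES (NOT b AND NOT a)))
⇔ NOT d OR ((NOT a AND c) IMPLIES ((b OR NOT c) IMPLIES (NOT b AND NOT a)))   — eliminate IMPLIES
⇔ NOT d OR NOT (NOT a AND c) OR ((b OR NOT c) IMPLIES (NOT b AND NOT a))   — eliminate IMPLIES
⇔ NOT d OR NOT (NOT a AND c) OR NOT (b OR NOT c) OR (NOT b AND NOT a)   — eliminate IMPLIES
⇔ NOT d OR NOT NOT a OR NOT c OR NOT (b OR NOT c) OR (NOT b AND NOT a)   — De Morgan
⇔ NOT d OR a OR NOT c OR NOT (b OR NOT c) OR (NOT b AND NOT a)   — double negation
⇔ NOT d OR a OR NOT c OR (NOT b AND NOT NOT c) OR (NOT b AND NOT a)   — De Morgan
⇔ NOT d OR a OR NOT c OR (NOT b AND c) OR (NOT b AND NOT a)   — double negation
⇔ (NOT d OR a OR NOT c OR NOT b OR NOT b) AND (NOT d OR a OR NOT c OR NOT b OR NOT a) AND (NOT d OR a OR NOT c OR c OR NOT b) AND (NOT d OR a OR NOT c OR c OR NOT a)   — distribute OR over AND
⇔ NOT d OR a OR NOT c OR NOT b   — simplify

NOT d OR a OR NOT c OR NOT b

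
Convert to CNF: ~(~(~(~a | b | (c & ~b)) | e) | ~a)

~(~(~(~a | b | (c & ~b)) | e) | ~a)
⇔ ~~(~(~a | b | (c & ~b)) | e) & ~~a   [De Morgan]
⇔ (~(~a | b | (c & ~b)) | e) & ~~a   [double negation]
⇔ ((~~a & ~b & ~(c & ~b)) | e) & ~~a   [De Morgan]
⇔ ((a & ~b & ~(c & ~b)) | e) & ~~a   [double negation]
⇔ ((a & ~b & (~c | ~~b)) | e) & ~~a   [De Morgan]
⇔ ((a & ~b & (~c | b)) | e) & ~~a   [double negation]
⇔ ((a & ~b & (~c | b)) | e) & a   [double negation]
⇔ (a | e) & (~b | e) & (~c | b | e) & a   [distribute | over &]
⇔ (~b | e) & (~c | b | e) & a   [simplify]

(~b | e) & (~c | b | e) & a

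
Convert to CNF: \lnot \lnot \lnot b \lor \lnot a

\lnot b \lor \lnot a

\lnot \lnot \lnot b \lor \lnot a
⇔ \lnot b \lor \lnot a   [double negation]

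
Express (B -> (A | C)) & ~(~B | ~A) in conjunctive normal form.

B & A

(B -> (A | C)) & ~(~B | ~A)
≡ (~B | A | C) & ~(~B | ~A)   (eliminate ->)
≡ (~B | A | C) & ~~B & ~~A   (De Morgan)
≡ (~B | A | C) & B & ~~A   (double negation)
≡ (~B | A | C) & B & A   (double negation)
≡ B & A   (simplify)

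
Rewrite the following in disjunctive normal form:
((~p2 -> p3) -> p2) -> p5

(p3 & ~p2) | p5

((~p2 -> p3) -> p2) -> p5
≡ ~((~p2 -> p3) -> p2) | p5   [eliminate ->]
≡ ~(~(~p2 -> p3) | p2) | p5   [eliminate ->]
≡ ~(~(~~p2 | p3) | p2) | p5   [eliminate ->]
≡ (~~(~~p2 | p3) & ~p2) | p5   [De Morgan]
≡ ((~~p2 | p3) & ~p2) | p5   [double negation]
≡ ((p2 | p3) & ~p2) | p5   [double negation]
≡ (p2 & ~p2) | (p3 & ~p2) | p5   [distribute & over |]
≡ (p3 & ~p2) | p5   [simplify]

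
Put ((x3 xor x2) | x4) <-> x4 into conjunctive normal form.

((x3 xor x2) | x4) <-> x4
≡ (((x3 xor x2) | x4) -> x4) & (x4 -> ((x3 xor x2) | x4))   [eliminate <->]
≡ (~((x3 xor x2) | x4) | x4) & (x4 -> ((x3 xor x2) | x4))   [eliminate ->]
≡ (~(((x3 | x2) & ~(x3 & x2)) | x4) | x4) & (x4 -> ((x3 xor x2) | x4))   [expand xor]
≡ (~(((x3 | x2) & ~(x3 & x2)) | x4) | x4) & (~x4 | (x3 xor x2) | x4)   [eliminate ->]
≡ (~(((x3 | x2) & ~(x3 & x2)) | x4) | x4) & (~x4 | ((x3 | x2) & ~(x3 & x2)) | x4)   [expand xor]
≡ ((~((x3 | x2) & ~(x3 & x2)) & ~x4) | x4) & (~x4 | ((x3 | x2) & ~(x3 & x2)) | x4)   [De Morgan]
≡ (((~(x3 | x2) | ~~(x3 & x2)) & ~x4) | x4) & (~x4 | ((x3 | x2) & ~(x3 & x2)) | x4)   [De Morgan]
≡ ((((~x3 & ~x2) | ~~(x3 & x2)) & ~x4) | x4) & (~x4 | ((x3 | x2) & ~(x3 & x2)) | x4)   [De Morgan]
≡ ((((~x3 & ~x2) | (x3 & x2)) & ~x4) | x4) & (~x4 | ((x3 | x2) & ~(x3 & x2)) | x4)   [double negation]
≡ ((((~x3 & ~x2) | (x3 & x2)) & ~x4) | x4) & (~x4 | ((x3 | x2) & (~x3 | ~x2)) | x4)   [De Morgan]
≡ (~x3 | x3 | x4) & (~x3 | x2 | x4) & (~x2 | x3 | x4) & (~x2 | x2 | x4) & (~x4 | x4) & (~x4 | x3 | x2 | x4) & (~x4 | ~x3 | ~x2 | x4)   [distribute | over &]
≡ (~x3 | x2 | x4) & (~x2 | x3 | x4)   [simplify]

(~x3 | x2 | x4) & (~x2 | x3 | x4)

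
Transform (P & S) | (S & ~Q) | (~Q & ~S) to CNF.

(P | ~Q) & (S | ~Q)

(P & S) | (S & ~Q) | (~Q & ~S)
= (P | S | ~Q) & (P | S | ~S) & (P | ~Q | ~Q) & (P | ~Q | ~S) & (S | S | ~Q) & (S | S | ~S) & (S | ~Q | ~Q) & (S | ~Q | ~S)   [distribute | over &]
= (P | ~Q) & (S | ~Q)   [simplify]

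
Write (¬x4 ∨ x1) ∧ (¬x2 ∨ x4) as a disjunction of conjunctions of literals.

(¬x4 ∧ ¬x2) ∨ (x1 ∧ ¬x2) ∨ (x1 ∧ x4)

(¬x4 ∨ x1) ∧ (¬x2 ∨ x4)
⇔ (¬x4 ∧ ¬x2) ∨ (¬x4 ∧ x4) ∨ (x1 ∧ ¬x2) ∨ (x1 ∧ x4)   [distribute ∧ over ∨]
⇔ (¬x4 ∧ ¬x2) ∨ (x1 ∧ ¬x2) ∨ (x1 ∧ x4)   [simplify]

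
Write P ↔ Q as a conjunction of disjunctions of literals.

P ↔ Q
≡ (P → Q) ∧ (Q → P)   [eliminate ↔]
≡ (¬P ∨ Q) ∧ (Q → P)   [eliminate →]
≡ (¬P ∨ Q) ∧ (¬Q ∨ P)   [eliminate →]

(¬P ∨ Q) ∧ (¬Q ∨ P)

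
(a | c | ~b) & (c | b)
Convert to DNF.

(a & b) | c

(a | c | ~b) & (c | b)
⇔ (a & c) | (a & b) | (c & c) | (c & b) | (~b & c) | (~b & b)   — distribute & over |
⇔ (a & b) | c   — simplify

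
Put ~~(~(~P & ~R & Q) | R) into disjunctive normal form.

P | R | ~Q

~~(~(~P & ~R & Q) | R)
≡ ~(~P & ~R & Q) | R   — double negation
≡ ~~P | ~~R | ~Q | R   — De Morgan
≡ P | ~~R | ~Q | R   — double negation
≡ P | R | ~Q | R   — double negation
≡ P | R | ~Q   — simplify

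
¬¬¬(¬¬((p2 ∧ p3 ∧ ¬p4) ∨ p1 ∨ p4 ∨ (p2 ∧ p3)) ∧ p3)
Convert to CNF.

(¬p1 ∨ ¬p3) ∧ (¬p4 ∨ ¬p3) ∧ (¬p2 ∨ ¬p3)

¬¬¬(¬¬((p2 ∧ p3 ∧ ¬p4) ∨ p1 ∨ p4 ∨ (p2 ∧ p3)) ∧ p3)
= ¬(¬¬((p2 ∧ p3 ∧ ¬p4) ∨ p1 ∨ p4 ∨ (p2 ∧ p3)) ∧ p3)   [double negation]
= ¬¬¬((p2 ∧ p3 ∧ ¬p4) ∨ p1 ∨ p4 ∨ (p2 ∧ p3)) ∨ ¬p3   [De Morgan]
= ¬((p2 ∧ p3 ∧ ¬p4) ∨ p1 ∨ p4 ∨ (p2 ∧ p3)) ∨ ¬p3   [double negation]
= (¬(p2 ∧ p3 ∧ ¬p4) ∧ ¬p1 ∧ ¬p4 ∧ ¬(p2 ∧ p3)) ∨ ¬p3   [De Morgan]
= ((¬p2 ∨ ¬p3 ∨ ¬¬p4) ∧ ¬p1 ∧ ¬p4 ∧ ¬(p2 ∧ p3)) ∨ ¬p3   [De Morgan]
= ((¬p2 ∨ ¬p3 ∨ p4) ∧ ¬p1 ∧ ¬p4 ∧ ¬(p2 ∧ p3)) ∨ ¬p3   [double negation]
= ((¬p2 ∨ ¬p3 ∨ p4) ∧ ¬p1 ∧ ¬p4 ∧ (¬p2 ∨ ¬p3)) ∨ ¬p3   [De Morgan]
= (¬p2 ∨ ¬p3 ∨ p4 ∨ ¬p3) ∧ (¬p1 ∨ ¬p3) ∧ (¬p4 ∨ ¬p3) ∧ (¬p2 ∨ ¬p3 ∨ ¬p3)   [distribute ∨ over ∧]
= (¬p1 ∨ ¬p3) ∧ (¬p4 ∨ ¬p3) ∧ (¬p2 ∨ ¬p3)   [simplify]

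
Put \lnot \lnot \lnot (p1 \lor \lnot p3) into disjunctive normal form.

\lnot \lnot \lnot (p1 \lor \lnot p3)
⇔ \lnot (p1 \lor \lnot p3)   — double negation
⇔ \lnot p1 \land \lnot \lnot p3   — De Morgan
⇔ \lnot p1 \land p3   — double negation

\lnot p1 \land p3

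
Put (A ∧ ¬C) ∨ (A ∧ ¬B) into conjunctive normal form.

(A ∧ ¬C) ∨ (A ∧ ¬B)
= (A ∨ A) ∧ (A ∨ ¬B) ∧ (¬C ∨ A) ∧ (¬C ∨ ¬B)   [distribute ∨ over ∧]
= A ∧ (¬C ∨ ¬B)   [simplify]

A ∧ (¬C ∨ ¬B)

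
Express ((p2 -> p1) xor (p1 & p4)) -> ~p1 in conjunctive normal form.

((p2 -> p1) xor (p1 & p4)) -> ~p1
⇔ ~((p2 -> p1) xor (p1 & p4)) | ~p1   — eliminate ->
⇔ ~(((p2 -> p1) | (p1 & p4)) & ~((p2 -> p1) & p1 & p4)) | ~p1   — expand xor
⇔ ~((~p2 | p1 | (p1 & p4)) & ~((p2 -> p1) & p1 & p4)) | ~p1   — eliminate ->
⇔ ~((~p2 | p1 | (p1 & p4)) & ~((~p2 | p1) & p1 & p4)) | ~p1   — eliminate ->
⇔ ~(~p2 | p1 | (p1 & p4)) | ~~((~p2 | p1) & p1 & p4) | ~p1   — De Morgan
⇔ (~~p2 & ~p1 & ~(p1 & p4)) | ~~((~p2 | p1) & p1 & p4) | ~p1   — De Morgan
⇔ (p2 & ~p1 & ~(p1 & p4)) | ~~((~p2 | p1) & p1 & p4) | ~p1   — double negation
⇔ (p2 & ~p1 & (~p1 | ~p4)) | ~~((~p2 | p1) & p1 & p4) | ~p1   — De Morgan
⇔ (p2 & ~p1 & (~p1 | ~p4)) | ((~p2 | p1) & p1 & p4) | ~p1   — double negation
⇔ (p2 | ~p2 | p1 | ~p1) & (p2 | p1 | ~p1) & (p2 | p4 | ~p1) & (~p1 | ~p2 | p1 | ~p1) & (~p1 | p1 | ~p1) & (~p1 | p4 | ~p1) & (~p1 | ~p4 | ~p2 | p1 | ~p1) & (~p1 | ~p4 | p1 | ~p1) & (~p1 | ~p4 | p4 | ~p1)   — distribute | over &
⇔ ~p1 | p4   — simplify

~p1 | p4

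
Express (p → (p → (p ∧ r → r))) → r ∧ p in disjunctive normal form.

r ∧ p

(p → (p → (p ∧ r → r))) → r ∧ p
≡ ¬(p → (p → (p ∧ r → r))) ∨ r ∧ p   [eliminate →]
≡ ¬(¬p ∨ (p → (p ∧ r → r))) ∨ r ∧ p   [eliminate →]
≡ ¬(¬p ∨ ¬p ∨ (p ∧ r → r)) ∨ r ∧ p   [eliminate →]
≡ ¬(¬p ∨ ¬p ∨ ¬(p ∧ r) ∨ r) ∨ r ∧ p   [eliminate →]
≡ ¬¬p ∧ ¬¬p ∧ ¬¬(p ∧ r) ∧ ¬r ∨ r ∧ p   [De Morgan]
≡ p ∧ ¬¬p ∧ ¬¬(p ∧ r) ∧ ¬r ∨ r ∧ p   [double negation]
≡ p ∧ p ∧ ¬¬(p ∧ r) ∧ ¬r ∨ r ∧ p   [double negation]
≡ p ∧ p ∧ p ∧ r ∧ ¬r ∨ r ∧ p   [double negation]
≡ r ∧ p   [simplify]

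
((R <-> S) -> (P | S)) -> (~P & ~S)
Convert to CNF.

((R <-> S) -> (P | S)) -> (~P & ~S)
≡ ~((R <-> S) -> (P | S)) | (~P & ~S)   [eliminate ->]
≡ ~(~(R <-> S) | P | S) | (~P & ~S)   [eliminate ->]
≡ ~(~((R -> S) & (S -> R)) | P | S) | (~P & ~S)   [eliminate <->]
≡ ~(~((~R | S) & (S -> R)) | P | S) | (~P & ~S)   [eliminate ->]
≡ ~(~((~R | S) & (~S | R)) | P | S) | (~P & ~S)   [eliminate ->]
≡ (~~((~R | S) & (~S | R)) & ~P & ~S) | (~P & ~S)   [De Morgan]
≡ ((~R | S) & (~S | R) & ~P & ~S) | (~P & ~S)   [double negation]
≡ (~R | S | ~P) & (~R | S | ~S) & (~S | R | ~P) & (~S | R | ~S) & (~P | ~P) & (~P | ~S) & (~S | ~P) & (~S | ~S)   [distribute | over &]
≡ ~P & ~S   [simplify]

~P & ~S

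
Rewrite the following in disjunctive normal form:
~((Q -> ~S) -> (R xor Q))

(~Q & ~R) | (~S & Q & R)

~((Q -> ~S) -> (R xor Q))
⇔ ~(~(Q -> ~S) | (R xor Q))
⇔ ~(~(~Q | ~S) | (R xor Q))
⇔ ~(~(~Q | ~S) | (R & ~Q) | (~R & Q))
⇔ ~~(~Q | ~S) & ~(R & ~Q) & ~(~R & Q)
⇔ (~Q | ~S) & ~(R & ~Q) & ~(~R & Q)
⇔ (~Q | ~S) & (~R | ~~Q) & ~(~R & Q)
⇔ (~Q | ~S) & (~R | Q) & ~(~R & Q)
⇔ (~Q | ~S) & (~R | Q) & (~~R | ~Q)
⇔ (~Q | ~S) & (~R | Q) & (R | ~Q)
⇔ (~Q & ~R & R) | (~Q & ~R & ~Q) | (~Q & Q & R) | (~Q & Q & ~Q) | (~S & ~R & R) | (~S & ~R & ~Q) | (~S & Q & R) | (~S & Q & ~Q)
⇔ (~Q & ~R) | (~S & Q & R)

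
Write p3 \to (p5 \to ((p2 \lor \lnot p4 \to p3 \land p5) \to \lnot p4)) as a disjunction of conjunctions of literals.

\lnot p3 \lor \lnot p5 \lor \lnot p4

p3 \to (p5 \to ((p2 \lor \lnot p4 \to p3 \land p5) \to \lnot p4))
⇔ \lnot p3 \lor (p5 \to ((p2 \lor \lnot p4 \to p3 \land p5) \to \lnot p4))   [eliminate \to]
⇔ \lnot p3 \lor \lnot p5 \lor ((p2 \lor \lnot p4 \to p3 \land p5) \to \lnot p4)   [eliminate \to]
⇔ \lnot p3 \lor \lnot p5 \lor \lnot (p2 \lor \lnot p4 \to p3 \land p5) \lor \lnot p4   [eliminate \to]
⇔ \lnot p3 \lor \lnot p5 \lor \lnot (\lnot (p2 \lor \lnot p4) \lor p3 \land p5) \lor \lnot p4   [eliminate \to]
⇔ \lnot p3 \lor \lnot p5 \lor \lnot \lnot (p2 \lor \lnot p4) \land \lnot (p3 \land p5) \lor \lnot p4   [De Morgan]
⇔ \lnot p3 \lor \lnot p5 \lor (p2 \lor \lnot p4) \land \lnot (p3 \land p5) \lor \lnot p4   [double negation]
⇔ \lnot p3 \lor \lnot p5 \lor (p2 \lor \lnot p4) \land (\lnot p3 \lor \lnot p5) \lor \lnot p4   [De Morgan]
⇔ \lnot p3 \lor \lnot p5 \lor p2 \land \lnot p3 \lor p2 \land \lnot p5 \lor \lnot p4 \land \lnot p3 \lor \lnot p4 \land \lnot p5 \lor \lnot p4   [distribute \land over \lor]
⇔ \lnot p3 \lor \lnot p5 \lor \lnot p4   [simplify]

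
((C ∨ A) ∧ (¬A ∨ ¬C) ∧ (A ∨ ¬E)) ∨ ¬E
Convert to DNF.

((C ∨ A) ∧ (¬A ∨ ¬C) ∧ (A ∨ ¬E)) ∨ ¬E
⇔ (C ∧ ¬A ∧ A) ∨ (C ∧ ¬A ∧ ¬E) ∨ (C ∧ ¬C ∧ A) ∨ (C ∧ ¬C ∧ ¬E) ∨ (A ∧ ¬A ∧ A) ∨ (A ∧ ¬A ∧ ¬E) ∨ (A ∧ ¬C ∧ A) ∨ (A ∧ ¬C ∧ ¬E) ∨ ¬E   — distribute ∧ over ∨
⇔ (A ∧ ¬C) ∨ ¬E   — simplify

(A ∧ ¬C) ∨ ¬E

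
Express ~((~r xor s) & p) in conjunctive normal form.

~((~r xor s) & p)
≡ ~((~r | s) & ~(~r & s) & p)   [expand xor]
≡ ~(~r | s) | ~~(~r & s) | ~p   [De Morgan]
≡ (~~r & ~s) | ~~(~r & s) | ~p   [De Morgan]
≡ (r & ~s) | ~~(~r & s) | ~p   [double negation]
≡ (r & ~s) | (~r & s) | ~p   [double negation]
≡ (r | ~r | ~p) & (r | s | ~p) & (~s | ~r | ~p) & (~s | s | ~p)   [distribute | over &]
≡ (r | s | ~p) & (~s | ~r | ~p)   [simplify]

(r | s | ~p) & (~s | ~r | ~p)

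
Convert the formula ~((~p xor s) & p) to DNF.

(p & ~s) | ~p

~((~p xor s) & p)
≡ ~(((~p & ~s) | (~~p & s)) & p)   (expand xor)
≡ ~((~p & ~s) | (~~p & s)) | ~p   (De Morgan)
≡ (~(~p & ~s) & ~(~~p & s)) | ~p   (De Morgan)
≡ ((~~p | ~~s) & ~(~~p & s)) | ~p   (De Morgan)
≡ ((p | ~~s) & ~(~~p & s)) | ~p   (double negation)
≡ ((p | s) & ~(~~p & s)) | ~p   (double negation)
≡ ((p | s) & (~~~p | ~s)) | ~p   (De Morgan)
≡ ((p | s) & (~p | ~s)) | ~p   (double negation)
≡ (p & ~p) | (p & ~s) | (s & ~p) | (s & ~s) | ~p   (distribute & over |)
≡ (p & ~s) | ~p   (simplify)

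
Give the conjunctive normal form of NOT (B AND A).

NOT (B AND A)
= NOT B OR NOT A   — De Morgan

NOT B OR NOT A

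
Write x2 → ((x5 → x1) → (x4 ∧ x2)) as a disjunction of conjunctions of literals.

¬x2 ∨ (x5 ∧ ¬x1) ∨ (x4 ∧ x2)

x2 → ((x5 → x1) → (x4 ∧ x2))
⇔ ¬x2 ∨ ((x5 → x1) → (x4 ∧ x2))
⇔ ¬x2 ∨ ¬(x5 → x1) ∨ (x4 ∧ x2)
⇔ ¬x2 ∨ ¬(¬x5 ∨ x1) ∨ (x4 ∧ x2)
⇔ ¬x2 ∨ (¬¬x5 ∧ ¬x1) ∨ (x4 ∧ x2)
⇔ ¬x2 ∨ (x5 ∧ ¬x1) ∨ (x4 ∧ x2)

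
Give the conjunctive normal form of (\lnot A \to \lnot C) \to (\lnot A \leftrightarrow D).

(\lnot A \to \lnot C) \to (\lnot A \leftrightarrow D)
= \lnot (\lnot A \to \lnot C) \lor (\lnot A \leftrightarrow D)   (eliminate \to)
= \lnot (\lnot \lnot A \lor \lnot C) \lor (\lnot A \leftrightarrow D)   (eliminate \to)
= \lnot (\lnot \lnot A \lor \lnot C) \lor ((\lnot A \to D) \land (D \to \lnot A))   (eliminate \leftrightarrow)
= \lnot (\lnot \lnot A \lor \lnot C) \lor ((\lnot \lnot A \lor D) \land (D \to \lnot A))   (eliminate \to)
= \lnot (\lnot \lnot A \lor \lnot C) \lor ((\lnot \lnot A \lor D) \land (\lnot D \lor \lnot A))   (eliminate \to)
= (\lnot \lnot \lnot A \land \lnot \lnot C) \lor ((\lnot \lnot A \lor D) \land (\lnot D \lor \lnot A))   (De Morgan)
= (\lnot A \land \lnot \lnot C) \lor ((\lnot \lnot A \lor D) \land (\lnot D \lor \lnot A))   (double negation)
= (\lnot A \land C) \lor ((\lnot \lnot A \lor D) \land (\lnot D \lor \lnot A))   (double negation)
= (\lnot A \land C) \lor ((A \lor D) \land (\lnot D \lor \lnot A))   (double negation)
= (\lnot A \lor A \lor D) \land (\lnot A \lor \lnot D \lor \lnot A) \land (C \lor A \lor D) \land (C \lor \lnot D \lor \lnot A)   (distribute \lor over \land)
= (\lnot A \lor \lnot D) \land (C \lor A \lor D)   (simplify)

(\lnot A \lor \lnot D) \land (C \lor A \lor D)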